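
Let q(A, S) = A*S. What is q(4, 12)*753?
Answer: 36144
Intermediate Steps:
q(4, 12)*753 = (4*12)*753 = 48*753 = 36144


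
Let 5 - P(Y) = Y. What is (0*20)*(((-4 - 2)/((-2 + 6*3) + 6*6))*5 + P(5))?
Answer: 0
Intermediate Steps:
P(Y) = 5 - Y
(0*20)*(((-4 - 2)/((-2 + 6*3) + 6*6))*5 + P(5)) = (0*20)*(((-4 - 2)/((-2 + 6*3) + 6*6))*5 + (5 - 1*5)) = 0*(-6/((-2 + 18) + 36)*5 + (5 - 5)) = 0*(-6/(16 + 36)*5 + 0) = 0*(-6/52*5 + 0) = 0*(-6*1/52*5 + 0) = 0*(-3/26*5 + 0) = 0*(-15/26 + 0) = 0*(-15/26) = 0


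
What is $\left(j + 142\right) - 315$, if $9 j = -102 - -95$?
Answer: $- \frac{1564}{9} \approx -173.78$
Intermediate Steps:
$j = - \frac{7}{9}$ ($j = \frac{-102 - -95}{9} = \frac{-102 + 95}{9} = \frac{1}{9} \left(-7\right) = - \frac{7}{9} \approx -0.77778$)
$\left(j + 142\right) - 315 = \left(- \frac{7}{9} + 142\right) - 315 = \frac{1271}{9} - 315 = - \frac{1564}{9}$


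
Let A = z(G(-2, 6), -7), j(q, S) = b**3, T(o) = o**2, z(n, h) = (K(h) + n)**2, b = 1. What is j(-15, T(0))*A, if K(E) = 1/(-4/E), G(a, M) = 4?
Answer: 529/16 ≈ 33.063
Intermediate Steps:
K(E) = -E/4 (K(E) = 1*(-E/4) = -E/4)
z(n, h) = (n - h/4)**2 (z(n, h) = (-h/4 + n)**2 = (n - h/4)**2)
j(q, S) = 1 (j(q, S) = 1**3 = 1)
A = 529/16 (A = (-7 - 4*4)**2/16 = (-7 - 16)**2/16 = (1/16)*(-23)**2 = (1/16)*529 = 529/16 ≈ 33.063)
j(-15, T(0))*A = 1*(529/16) = 529/16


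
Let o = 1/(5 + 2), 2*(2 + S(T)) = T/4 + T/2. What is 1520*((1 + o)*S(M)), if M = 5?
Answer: -1520/7 ≈ -217.14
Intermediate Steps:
S(T) = -2 + 3*T/8 (S(T) = -2 + (T/4 + T/2)/2 = -2 + (3*T/4)/2 = -2 + 3*T/8)
o = ⅐ (o = 1/7 = ⅐ ≈ 0.14286)
1520*((1 + o)*S(M)) = 1520*((1 + ⅐)*(-2 + (3/8)*5)) = 1520*(8*(-2 + 15/8)/7) = 1520*((8/7)*(-⅛)) = 1520*(-⅐) = -1520/7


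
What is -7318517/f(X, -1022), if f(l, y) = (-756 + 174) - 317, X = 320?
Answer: 7318517/899 ≈ 8140.7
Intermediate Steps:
f(l, y) = -899 (f(l, y) = -582 - 317 = -899)
-7318517/f(X, -1022) = -7318517/(-899) = -7318517*(-1/899) = 7318517/899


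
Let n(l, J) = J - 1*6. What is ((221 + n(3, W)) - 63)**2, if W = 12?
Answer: 26896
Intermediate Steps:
n(l, J) = -6 + J (n(l, J) = J - 6 = -6 + J)
((221 + n(3, W)) - 63)**2 = ((221 + (-6 + 12)) - 63)**2 = ((221 + 6) - 63)**2 = (227 - 63)**2 = 164**2 = 26896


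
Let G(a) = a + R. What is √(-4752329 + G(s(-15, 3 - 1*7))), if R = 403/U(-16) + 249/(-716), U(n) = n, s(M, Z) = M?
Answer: I*√2436330756471/716 ≈ 2180.0*I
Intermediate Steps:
R = -73133/2864 (R = 403/(-16) + 249/(-716) = 403*(-1/16) + 249*(-1/716) = -403/16 - 249/716 = -73133/2864 ≈ -25.535)
G(a) = -73133/2864 + a (G(a) = a - 73133/2864 = -73133/2864 + a)
√(-4752329 + G(s(-15, 3 - 1*7))) = √(-4752329 + (-73133/2864 - 15)) = √(-4752329 - 116093/2864) = √(-13610786349/2864) = I*√2436330756471/716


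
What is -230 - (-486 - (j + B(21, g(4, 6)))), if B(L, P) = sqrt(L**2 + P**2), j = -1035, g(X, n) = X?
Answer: -779 + sqrt(457) ≈ -757.62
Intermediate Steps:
-230 - (-486 - (j + B(21, g(4, 6)))) = -230 - (-486 - (-1035 + sqrt(21**2 + 4**2))) = -230 - (-486 - (-1035 + sqrt(441 + 16))) = -230 - (-486 - (-1035 + sqrt(457))) = -230 - (-486 + (1035 - sqrt(457))) = -230 - (549 - sqrt(457)) = -230 + (-549 + sqrt(457)) = -779 + sqrt(457)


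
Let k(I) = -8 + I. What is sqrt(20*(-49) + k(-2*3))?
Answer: I*sqrt(994) ≈ 31.528*I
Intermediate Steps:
sqrt(20*(-49) + k(-2*3)) = sqrt(20*(-49) + (-8 - 2*3)) = sqrt(-980 + (-8 - 6)) = sqrt(-980 - 14) = sqrt(-994) = I*sqrt(994)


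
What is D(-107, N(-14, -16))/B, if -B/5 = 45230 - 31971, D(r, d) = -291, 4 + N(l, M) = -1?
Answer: 291/66295 ≈ 0.0043895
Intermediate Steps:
N(l, M) = -5 (N(l, M) = -4 - 1 = -5)
B = -66295 (B = -5*(45230 - 31971) = -5*13259 = -66295)
D(-107, N(-14, -16))/B = -291/(-66295) = -291*(-1/66295) = 291/66295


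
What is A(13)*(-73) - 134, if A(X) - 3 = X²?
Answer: -12690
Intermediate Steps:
A(X) = 3 + X²
A(13)*(-73) - 134 = (3 + 13²)*(-73) - 134 = (3 + 169)*(-73) - 134 = 172*(-73) - 134 = -12556 - 134 = -12690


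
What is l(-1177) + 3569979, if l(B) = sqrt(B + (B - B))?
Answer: 3569979 + I*sqrt(1177) ≈ 3.57e+6 + 34.307*I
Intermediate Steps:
l(B) = sqrt(B) (l(B) = sqrt(B + 0) = sqrt(B))
l(-1177) + 3569979 = sqrt(-1177) + 3569979 = I*sqrt(1177) + 3569979 = 3569979 + I*sqrt(1177)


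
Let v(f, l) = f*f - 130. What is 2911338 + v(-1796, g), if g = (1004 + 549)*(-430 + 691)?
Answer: 6136824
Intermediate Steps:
g = 405333 (g = 1553*261 = 405333)
v(f, l) = -130 + f² (v(f, l) = f² - 130 = -130 + f²)
2911338 + v(-1796, g) = 2911338 + (-130 + (-1796)²) = 2911338 + (-130 + 3225616) = 2911338 + 3225486 = 6136824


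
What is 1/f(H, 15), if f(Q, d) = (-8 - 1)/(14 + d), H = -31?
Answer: -29/9 ≈ -3.2222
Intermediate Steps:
f(Q, d) = -9/(14 + d)
1/f(H, 15) = 1/(-9/(14 + 15)) = 1/(-9/29) = -29/9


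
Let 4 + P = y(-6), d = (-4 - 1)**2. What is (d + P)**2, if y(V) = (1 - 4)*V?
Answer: 1521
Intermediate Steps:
y(V) = -3*V
d = 25 (d = (-5)**2 = 25)
P = 14 (P = -4 - 3*(-6) = -4 + 18 = 14)
(d + P)**2 = (25 + 14)**2 = 39**2 = 1521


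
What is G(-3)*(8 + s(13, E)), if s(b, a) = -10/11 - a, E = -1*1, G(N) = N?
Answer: -267/11 ≈ -24.273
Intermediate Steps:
E = -1
s(b, a) = -10/11 - a (s(b, a) = -10*1/11 - a = -10/11 - a)
G(-3)*(8 + s(13, E)) = -3*(8 + (-10/11 - 1*(-1))) = -3*(8 + (-10/11 + 1)) = -3*(8 + 1/11) = -3*89/11 = -267/11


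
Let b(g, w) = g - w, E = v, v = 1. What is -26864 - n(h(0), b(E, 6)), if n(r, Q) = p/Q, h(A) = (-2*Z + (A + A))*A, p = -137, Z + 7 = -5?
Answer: -134457/5 ≈ -26891.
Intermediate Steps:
Z = -12 (Z = -7 - 5 = -12)
E = 1
h(A) = A*(24 + 2*A) (h(A) = (-2*(-12) + (A + A))*A = (24 + 2*A)*A = A*(24 + 2*A))
n(r, Q) = -137/Q
-26864 - n(h(0), b(E, 6)) = -26864 - (-137)/(1 - 1*6) = -26864 - (-137)/(1 - 6) = -26864 - (-137)/(-5) = -26864 - (-137)*(-1)/5 = -26864 - 1*137/5 = -26864 - 137/5 = -134457/5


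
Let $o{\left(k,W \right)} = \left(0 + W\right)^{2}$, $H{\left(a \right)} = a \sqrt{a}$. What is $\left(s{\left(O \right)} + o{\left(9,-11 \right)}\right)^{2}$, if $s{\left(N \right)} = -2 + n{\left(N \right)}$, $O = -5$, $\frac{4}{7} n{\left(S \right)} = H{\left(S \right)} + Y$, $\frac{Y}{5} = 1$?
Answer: $\frac{63749}{4} - \frac{17885 i \sqrt{5}}{8} \approx 15937.0 - 4999.0 i$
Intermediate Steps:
$Y = 5$ ($Y = 5 \cdot 1 = 5$)
$H{\left(a \right)} = a^{\frac{3}{2}}$
$o{\left(k,W \right)} = W^{2}$
$n{\left(S \right)} = \frac{35}{4} + \frac{7 S^{\frac{3}{2}}}{4}$ ($n{\left(S \right)} = \frac{7 \left(S^{\frac{3}{2}} + 5\right)}{4} = \frac{7 \left(5 + S^{\frac{3}{2}}\right)}{4} = \frac{35}{4} + \frac{7 S^{\frac{3}{2}}}{4}$)
$s{\left(N \right)} = \frac{27}{4} + \frac{7 N^{\frac{3}{2}}}{4}$ ($s{\left(N \right)} = -2 + \left(\frac{35}{4} + \frac{7 N^{\frac{3}{2}}}{4}\right) = \frac{27}{4} + \frac{7 N^{\frac{3}{2}}}{4}$)
$\left(s{\left(O \right)} + o{\left(9,-11 \right)}\right)^{2} = \left(\left(\frac{27}{4} + \frac{7 \left(-5\right)^{\frac{3}{2}}}{4}\right) + \left(-11\right)^{2}\right)^{2} = \left(\left(\frac{27}{4} + \frac{7 \left(- 5 i \sqrt{5}\right)}{4}\right) + 121\right)^{2} = \left(\left(\frac{27}{4} - \frac{35 i \sqrt{5}}{4}\right) + 121\right)^{2} = \left(\frac{511}{4} - \frac{35 i \sqrt{5}}{4}\right)^{2}$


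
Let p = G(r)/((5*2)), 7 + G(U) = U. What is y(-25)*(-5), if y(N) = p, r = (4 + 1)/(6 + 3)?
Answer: 29/9 ≈ 3.2222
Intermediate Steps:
r = 5/9 ≈ 0.55556
G(U) = -7 + U
p = -29/45 (p = (-7 + 5/9)/((5*2)) = -58/9/10 = -58/9*1/10 = -29/45 ≈ -0.64444)
y(N) = -29/45
y(-25)*(-5) = -29/45*(-5) = 29/9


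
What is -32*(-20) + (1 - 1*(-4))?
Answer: 645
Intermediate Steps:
-32*(-20) + (1 - 1*(-4)) = 640 + (1 + 4) = 640 + 5 = 645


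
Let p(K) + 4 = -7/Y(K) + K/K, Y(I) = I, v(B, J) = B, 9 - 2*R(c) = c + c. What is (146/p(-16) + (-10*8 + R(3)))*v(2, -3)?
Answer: -11109/41 ≈ -270.95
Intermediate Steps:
R(c) = 9/2 - c (R(c) = 9/2 - (c + c)/2 = 9/2 - c)
p(K) = -3 - 7/K (p(K) = -4 + (-7/K + K/K) = -4 + (-7/K + 1) = -4 + (1 - 7/K) = -3 - 7/K)
(146/p(-16) + (-10*8 + R(3)))*v(2, -3) = (146/(-3 - 7/(-16)) + (-10*8 + (9/2 - 1*3)))*2 = (146/(-3 - 7*(-1/16)) + (-80 + (9/2 - 3)))*2 = (146/(-3 + 7/16) + (-80 + 3/2))*2 = (146/(-41/16) - 157/2)*2 = (146*(-16/41) - 157/2)*2 = (-2336/41 - 157/2)*2 = -11109/82*2 = -11109/41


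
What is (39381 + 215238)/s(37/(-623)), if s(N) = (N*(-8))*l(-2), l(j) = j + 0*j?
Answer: -158627637/592 ≈ -2.6795e+5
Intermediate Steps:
l(j) = j (l(j) = j + 0 = j)
s(N) = 16*N (s(N) = (N*(-8))*(-2) = -8*N*(-2) = 16*N)
(39381 + 215238)/s(37/(-623)) = (39381 + 215238)/((16*(37/(-623)))) = 254619/((16*(37*(-1/623)))) = 254619/((16*(-37/623))) = 254619/(-592/623) = 254619*(-623/592) = -158627637/592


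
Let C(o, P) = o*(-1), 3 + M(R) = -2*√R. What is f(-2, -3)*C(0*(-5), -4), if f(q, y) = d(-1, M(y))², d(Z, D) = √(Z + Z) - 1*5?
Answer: 0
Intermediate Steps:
M(R) = -3 - 2*√R
C(o, P) = -o
d(Z, D) = -5 + √2*√Z (d(Z, D) = √(2*Z) - 5 = √2*√Z - 5 = -5 + √2*√Z)
f(q, y) = (-5 + I*√2)² (f(q, y) = (-5 + √2*√(-1))² = (-5 + √2*I)² = (-5 + I*√2)²)
f(-2, -3)*C(0*(-5), -4) = (5 - I*√2)²*(-0*(-5)) = (5 - I*√2)²*(-1*0) = (5 - I*√2)²*0 = 0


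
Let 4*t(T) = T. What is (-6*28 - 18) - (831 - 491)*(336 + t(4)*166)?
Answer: -170866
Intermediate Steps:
t(T) = T/4
(-6*28 - 18) - (831 - 491)*(336 + t(4)*166) = (-6*28 - 18) - (831 - 491)*(336 + ((¼)*4)*166) = (-168 - 18) - 340*(336 + 1*166) = -186 - 340*(336 + 166) = -186 - 340*502 = -186 - 1*170680 = -186 - 170680 = -170866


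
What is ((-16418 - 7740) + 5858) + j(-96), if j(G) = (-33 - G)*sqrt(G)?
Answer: -18300 + 252*I*sqrt(6) ≈ -18300.0 + 617.27*I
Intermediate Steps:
j(G) = sqrt(G)*(-33 - G)
((-16418 - 7740) + 5858) + j(-96) = ((-16418 - 7740) + 5858) + sqrt(-96)*(-33 - 1*(-96)) = (-24158 + 5858) + (4*I*sqrt(6))*(-33 + 96) = -18300 + (4*I*sqrt(6))*63 = -18300 + 252*I*sqrt(6)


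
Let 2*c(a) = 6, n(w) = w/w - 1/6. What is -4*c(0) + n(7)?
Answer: -67/6 ≈ -11.167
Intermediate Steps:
n(w) = ⅚ (n(w) = 1 - 1*⅙ = 1 - ⅙ = ⅚)
c(a) = 3 (c(a) = (½)*6 = 3)
-4*c(0) + n(7) = -4*3 + ⅚ = -12 + ⅚ = -67/6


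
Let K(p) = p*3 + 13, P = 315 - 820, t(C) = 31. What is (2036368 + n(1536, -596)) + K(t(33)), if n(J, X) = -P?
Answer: 2036979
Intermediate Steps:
P = -505
K(p) = 13 + 3*p (K(p) = 3*p + 13 = 13 + 3*p)
n(J, X) = 505 (n(J, X) = -1*(-505) = 505)
(2036368 + n(1536, -596)) + K(t(33)) = (2036368 + 505) + (13 + 3*31) = 2036873 + (13 + 93) = 2036873 + 106 = 2036979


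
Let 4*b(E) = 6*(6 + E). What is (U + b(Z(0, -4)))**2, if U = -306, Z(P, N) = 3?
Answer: 342225/4 ≈ 85556.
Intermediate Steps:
b(E) = 9 + 3*E/2 (b(E) = (6*(6 + E))/4 = (36 + 6*E)/4 = 9 + 3*E/2)
(U + b(Z(0, -4)))**2 = (-306 + (9 + (3/2)*3))**2 = (-306 + (9 + 9/2))**2 = (-306 + 27/2)**2 = (-585/2)**2 = 342225/4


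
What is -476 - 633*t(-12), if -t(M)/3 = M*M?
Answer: 272980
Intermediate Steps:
t(M) = -3*M² (t(M) = -3*M*M = -3*M²)
-476 - 633*t(-12) = -476 - (-1899)*(-12)² = -476 - (-1899)*144 = -476 - 633*(-432) = -476 + 273456 = 272980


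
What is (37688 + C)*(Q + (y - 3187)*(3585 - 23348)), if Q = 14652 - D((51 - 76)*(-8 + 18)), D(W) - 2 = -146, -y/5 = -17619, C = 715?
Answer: -64441079173224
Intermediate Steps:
y = 88095 (y = -5*(-17619) = 88095)
D(W) = -144 (D(W) = 2 - 146 = -144)
Q = 14796 (Q = 14652 - 1*(-144) = 14652 + 144 = 14796)
(37688 + C)*(Q + (y - 3187)*(3585 - 23348)) = (37688 + 715)*(14796 + (88095 - 3187)*(3585 - 23348)) = 38403*(14796 + 84908*(-19763)) = 38403*(14796 - 1678036804) = 38403*(-1678022008) = -64441079173224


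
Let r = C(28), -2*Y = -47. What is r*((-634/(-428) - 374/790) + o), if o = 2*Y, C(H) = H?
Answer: 56813498/42265 ≈ 1344.2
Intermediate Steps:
Y = 47/2 (Y = -½*(-47) = 47/2 ≈ 23.500)
r = 28
o = 47 (o = 2*(47/2) = 47)
r*((-634/(-428) - 374/790) + o) = 28*((-634/(-428) - 374/790) + 47) = 28*((-634*(-1/428) - 374*1/790) + 47) = 28*((317/214 - 187/395) + 47) = 28*(85197/84530 + 47) = 28*(4058107/84530) = 56813498/42265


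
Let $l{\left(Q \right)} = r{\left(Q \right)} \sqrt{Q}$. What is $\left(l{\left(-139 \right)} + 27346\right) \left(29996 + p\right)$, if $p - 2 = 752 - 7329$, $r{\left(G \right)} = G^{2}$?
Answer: $640470666 + 452517141 i \sqrt{139} \approx 6.4047 \cdot 10^{8} + 5.3351 \cdot 10^{9} i$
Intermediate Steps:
$l{\left(Q \right)} = Q^{\frac{5}{2}}$ ($l{\left(Q \right)} = Q^{2} \sqrt{Q} = Q^{\frac{5}{2}}$)
$p = -6575$ ($p = 2 + \left(752 - 7329\right) = 2 - 6577 = -6575$)
$\left(l{\left(-139 \right)} + 27346\right) \left(29996 + p\right) = \left(\left(-139\right)^{\frac{5}{2}} + 27346\right) \left(29996 - 6575\right) = \left(19321 i \sqrt{139} + 27346\right) 23421 = \left(27346 + 19321 i \sqrt{139}\right) 23421 = 640470666 + 452517141 i \sqrt{139}$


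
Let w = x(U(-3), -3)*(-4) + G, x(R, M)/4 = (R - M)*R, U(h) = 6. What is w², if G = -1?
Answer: 748225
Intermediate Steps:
x(R, M) = 4*R*(R - M) (x(R, M) = 4*((R - M)*R) = 4*(R*(R - M)) = 4*R*(R - M))
w = -865 (w = (4*6*(6 - 1*(-3)))*(-4) - 1 = (4*6*(6 + 3))*(-4) - 1 = (4*6*9)*(-4) - 1 = 216*(-4) - 1 = -864 - 1 = -865)
w² = (-865)² = 748225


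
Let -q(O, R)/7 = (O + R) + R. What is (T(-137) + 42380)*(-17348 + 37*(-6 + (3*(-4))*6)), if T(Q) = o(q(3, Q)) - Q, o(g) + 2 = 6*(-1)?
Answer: -860127106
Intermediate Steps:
q(O, R) = -14*R - 7*O (q(O, R) = -7*((O + R) + R) = -7*(O + 2*R) = -14*R - 7*O)
o(g) = -8 (o(g) = -2 + 6*(-1) = -2 - 6 = -8)
T(Q) = -8 - Q
(T(-137) + 42380)*(-17348 + 37*(-6 + (3*(-4))*6)) = ((-8 - 1*(-137)) + 42380)*(-17348 + 37*(-6 + (3*(-4))*6)) = ((-8 + 137) + 42380)*(-17348 + 37*(-6 - 12*6)) = (129 + 42380)*(-17348 + 37*(-6 - 72)) = 42509*(-17348 + 37*(-78)) = 42509*(-17348 - 2886) = 42509*(-20234) = -860127106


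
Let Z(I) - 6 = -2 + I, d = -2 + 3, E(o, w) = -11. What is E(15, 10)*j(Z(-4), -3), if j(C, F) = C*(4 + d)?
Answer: 0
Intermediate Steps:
d = 1
Z(I) = 4 + I (Z(I) = 6 + (-2 + I) = 4 + I)
j(C, F) = 5*C (j(C, F) = C*(4 + 1) = C*5 = 5*C)
E(15, 10)*j(Z(-4), -3) = -55*(4 - 4) = -55*0 = -11*0 = 0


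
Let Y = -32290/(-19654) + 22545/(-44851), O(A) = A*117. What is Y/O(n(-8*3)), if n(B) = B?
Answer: -62821210/154703522727 ≈ -0.00040607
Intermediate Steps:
O(A) = 117*A
Y = 502569680/440750777 (Y = -32290*(-1/19654) + 22545*(-1/44851) = 16145/9827 - 22545/44851 = 502569680/440750777 ≈ 1.1403)
Y/O(n(-8*3)) = 502569680/(440750777*((117*(-8*3)))) = 502569680/(440750777*((117*(-24)))) = (502569680/440750777)/(-2808) = (502569680/440750777)*(-1/2808) = -62821210/154703522727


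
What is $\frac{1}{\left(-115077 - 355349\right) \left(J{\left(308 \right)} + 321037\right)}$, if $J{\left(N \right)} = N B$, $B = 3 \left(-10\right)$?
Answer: $- \frac{1}{146677415522} \approx -6.8177 \cdot 10^{-12}$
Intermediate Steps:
$B = -30$
$J{\left(N \right)} = - 30 N$ ($J{\left(N \right)} = N \left(-30\right) = - 30 N$)
$\frac{1}{\left(-115077 - 355349\right) \left(J{\left(308 \right)} + 321037\right)} = \frac{1}{\left(-115077 - 355349\right) \left(\left(-30\right) 308 + 321037\right)} = \frac{1}{\left(-470426\right) \left(-9240 + 321037\right)} = \frac{1}{\left(-470426\right) 311797} = \frac{1}{-146677415522} = - \frac{1}{146677415522}$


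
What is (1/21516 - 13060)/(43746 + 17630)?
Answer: -280998959/1320566016 ≈ -0.21279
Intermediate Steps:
(1/21516 - 13060)/(43746 + 17630) = (1/21516 - 13060)/61376 = -280998959/21516*1/61376 = -280998959/1320566016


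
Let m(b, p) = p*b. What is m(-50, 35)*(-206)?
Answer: 360500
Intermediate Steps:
m(b, p) = b*p
m(-50, 35)*(-206) = -50*35*(-206) = -1750*(-206) = 360500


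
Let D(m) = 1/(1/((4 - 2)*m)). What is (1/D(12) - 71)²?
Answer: 2900209/576 ≈ 5035.1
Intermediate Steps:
D(m) = 2*m (D(m) = 1/(1/(2*m)) = 2*m)
(1/D(12) - 71)² = (1/(2*12) - 71)² = (1/24 - 71)² = (-1703/24)² = 2900209/576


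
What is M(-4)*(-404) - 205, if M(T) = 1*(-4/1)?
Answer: 1411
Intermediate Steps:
M(T) = -4 (M(T) = 1*(-4*1) = 1*(-4) = -4)
M(-4)*(-404) - 205 = -4*(-404) - 205 = 1616 - 205 = 1411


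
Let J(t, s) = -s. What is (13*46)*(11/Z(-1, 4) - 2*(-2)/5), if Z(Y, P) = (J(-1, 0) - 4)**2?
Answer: 35581/40 ≈ 889.53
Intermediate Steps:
Z(Y, P) = 16 (Z(Y, P) = (-1*0 - 4)**2 = (0 - 4)**2 = (-4)**2 = 16)
(13*46)*(11/Z(-1, 4) - 2*(-2)/5) = (13*46)*(11/16 - 2*(-2)/5) = 598*(11*(1/16) + 4*(1/5)) = 598*(11/16 + 4/5) = 598*(119/80) = 35581/40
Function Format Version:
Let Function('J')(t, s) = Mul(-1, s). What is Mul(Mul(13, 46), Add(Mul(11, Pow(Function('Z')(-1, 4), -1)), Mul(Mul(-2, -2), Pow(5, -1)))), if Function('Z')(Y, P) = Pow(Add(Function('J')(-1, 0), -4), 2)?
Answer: Rational(35581, 40) ≈ 889.53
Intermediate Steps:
Function('Z')(Y, P) = 16 (Function('Z')(Y, P) = Pow(Add(Mul(-1, 0), -4), 2) = Pow(Add(0, -4), 2) = Pow(-4, 2) = 16)
Mul(Mul(13, 46), Add(Mul(11, Pow(Function('Z')(-1, 4), -1)), Mul(Mul(-2, -2), Pow(5, -1)))) = Mul(Mul(13, 46), Add(Mul(11, Pow(16, -1)), Mul(Mul(-2, -2), Pow(5, -1)))) = Mul(598, Add(Mul(11, Rational(1, 16)), Mul(4, Rational(1, 5)))) = Mul(598, Add(Rational(11, 16), Rational(4, 5))) = Mul(598, Rational(119, 80)) = Rational(35581, 40)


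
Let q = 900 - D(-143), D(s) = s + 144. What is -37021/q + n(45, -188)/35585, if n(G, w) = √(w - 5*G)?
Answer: -37021/899 + I*√413/35585 ≈ -41.18 + 0.00057109*I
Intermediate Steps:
D(s) = 144 + s
q = 899 (q = 900 - (144 - 143) = 900 - 1*1 = 900 - 1 = 899)
-37021/q + n(45, -188)/35585 = -37021/899 + √(-188 - 5*45)/35585 = -37021*1/899 + √(-188 - 225)*(1/35585) = -37021/899 + √(-413)*(1/35585) = -37021/899 + (I*√413)*(1/35585) = -37021/899 + I*√413/35585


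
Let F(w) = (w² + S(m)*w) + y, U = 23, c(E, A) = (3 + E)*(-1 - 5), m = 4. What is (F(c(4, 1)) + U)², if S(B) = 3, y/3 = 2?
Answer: 2778889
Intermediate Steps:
y = 6 (y = 3*2 = 6)
c(E, A) = -18 - 6*E (c(E, A) = (3 + E)*(-6) = -18 - 6*E)
F(w) = 6 + w² + 3*w (F(w) = (w² + 3*w) + 6 = 6 + w² + 3*w)
(F(c(4, 1)) + U)² = ((6 + (-18 - 6*4)² + 3*(-18 - 6*4)) + 23)² = ((6 + (-18 - 24)² + 3*(-18 - 24)) + 23)² = ((6 + (-42)² + 3*(-42)) + 23)² = ((6 + 1764 - 126) + 23)² = (1644 + 23)² = 1667² = 2778889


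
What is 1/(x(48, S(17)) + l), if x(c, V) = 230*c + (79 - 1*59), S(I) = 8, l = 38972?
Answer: 1/50032 ≈ 1.9987e-5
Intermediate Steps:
x(c, V) = 20 + 230*c (x(c, V) = 230*c + (79 - 59) = 230*c + 20 = 20 + 230*c)
1/(x(48, S(17)) + l) = 1/((20 + 230*48) + 38972) = 1/((20 + 11040) + 38972) = 1/(11060 + 38972) = 1/50032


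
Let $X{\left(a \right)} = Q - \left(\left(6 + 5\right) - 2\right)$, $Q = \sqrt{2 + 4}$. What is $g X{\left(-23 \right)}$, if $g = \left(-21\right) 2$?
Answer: $378 - 42 \sqrt{6} \approx 275.12$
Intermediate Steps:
$Q = \sqrt{6} \approx 2.4495$
$g = -42$
$X{\left(a \right)} = -9 + \sqrt{6}$ ($X{\left(a \right)} = \sqrt{6} - \left(\left(6 + 5\right) - 2\right) = \sqrt{6} - \left(11 - 2\right) = \sqrt{6} - 9 = -9 + \sqrt{6}$)
$g X{\left(-23 \right)} = - 42 \left(-9 + \sqrt{6}\right) = 378 - 42 \sqrt{6}$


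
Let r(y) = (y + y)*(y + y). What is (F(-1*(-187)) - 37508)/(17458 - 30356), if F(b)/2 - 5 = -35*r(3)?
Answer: 20009/6449 ≈ 3.1026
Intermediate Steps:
r(y) = 4*y**2 (r(y) = (2*y)*(2*y) = 4*y**2)
F(b) = -2510 (F(b) = 10 + 2*(-140*3**2) = 10 + 2*(-140*9) = 10 + 2*(-35*36) = 10 + 2*(-1260) = 10 - 2520 = -2510)
(F(-1*(-187)) - 37508)/(17458 - 30356) = (-2510 - 37508)/(17458 - 30356) = -40018/(-12898) = -40018*(-1/12898) = 20009/6449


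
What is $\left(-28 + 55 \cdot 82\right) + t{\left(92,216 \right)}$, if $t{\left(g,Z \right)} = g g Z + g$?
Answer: $1832798$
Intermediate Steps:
$t{\left(g,Z \right)} = g + Z g^{2}$ ($t{\left(g,Z \right)} = g^{2} Z + g = Z g^{2} + g = g + Z g^{2}$)
$\left(-28 + 55 \cdot 82\right) + t{\left(92,216 \right)} = \left(-28 + 55 \cdot 82\right) + 92 \left(1 + 216 \cdot 92\right) = \left(-28 + 4510\right) + 92 \left(1 + 19872\right) = 4482 + 92 \cdot 19873 = 4482 + 1828316 = 1832798$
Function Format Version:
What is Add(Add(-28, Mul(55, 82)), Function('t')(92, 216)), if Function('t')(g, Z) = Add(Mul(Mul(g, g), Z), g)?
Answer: 1832798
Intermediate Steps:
Function('t')(g, Z) = Add(g, Mul(Z, Pow(g, 2))) (Function('t')(g, Z) = Add(Mul(Pow(g, 2), Z), g) = Add(Mul(Z, Pow(g, 2)), g) = Add(g, Mul(Z, Pow(g, 2))))
Add(Add(-28, Mul(55, 82)), Function('t')(92, 216)) = Add(Add(-28, Mul(55, 82)), Mul(92, Add(1, Mul(216, 92)))) = Add(Add(-28, 4510), Mul(92, Add(1, 19872))) = Add(4482, Mul(92, 19873)) = Add(4482, 1828316) = 1832798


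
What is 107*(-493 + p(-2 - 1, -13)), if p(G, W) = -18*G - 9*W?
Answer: -34454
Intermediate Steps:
107*(-493 + p(-2 - 1, -13)) = 107*(-493 + (-18*(-2 - 1) - 9*(-13))) = 107*(-493 + (-18*(-3) + 117)) = 107*(-493 + (54 + 117)) = 107*(-493 + 171) = 107*(-322) = -34454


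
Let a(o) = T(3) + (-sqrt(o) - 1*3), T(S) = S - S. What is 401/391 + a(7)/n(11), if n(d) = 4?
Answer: 431/1564 - sqrt(7)/4 ≈ -0.38586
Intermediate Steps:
T(S) = 0
a(o) = -3 - sqrt(o) (a(o) = 0 + (-sqrt(o) - 1*3) = 0 + (-sqrt(o) - 3) = 0 + (-3 - sqrt(o)) = -3 - sqrt(o))
401/391 + a(7)/n(11) = 401/391 + (-3 - sqrt(7))/4 = 401*(1/391) + (-3 - sqrt(7))*(1/4) = 401/391 + (-3/4 - sqrt(7)/4) = 431/1564 - sqrt(7)/4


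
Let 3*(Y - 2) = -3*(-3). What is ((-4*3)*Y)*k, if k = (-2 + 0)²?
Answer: -240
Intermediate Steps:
k = 4 (k = (-2)² = 4)
Y = 5 (Y = 2 + (-3*(-3))/3 = 2 + (⅓)*9 = 2 + 3 = 5)
((-4*3)*Y)*k = (-4*3*5)*4 = -12*5*4 = -60*4 = -240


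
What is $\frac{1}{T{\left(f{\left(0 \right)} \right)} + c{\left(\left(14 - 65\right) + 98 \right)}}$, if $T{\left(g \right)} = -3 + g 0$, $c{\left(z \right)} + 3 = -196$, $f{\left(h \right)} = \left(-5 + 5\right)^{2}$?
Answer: $- \frac{1}{202} \approx -0.0049505$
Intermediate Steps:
$f{\left(h \right)} = 0$ ($f{\left(h \right)} = 0^{2} = 0$)
$c{\left(z \right)} = -199$ ($c{\left(z \right)} = -3 - 196 = -199$)
$T{\left(g \right)} = -3$ ($T{\left(g \right)} = -3 + 0 = -3$)
$\frac{1}{T{\left(f{\left(0 \right)} \right)} + c{\left(\left(14 - 65\right) + 98 \right)}} = \frac{1}{-3 - 199} = \frac{1}{-202} = - \frac{1}{202}$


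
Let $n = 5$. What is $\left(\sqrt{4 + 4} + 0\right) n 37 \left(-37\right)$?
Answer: $- 13690 \sqrt{2} \approx -19361.0$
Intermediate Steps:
$\left(\sqrt{4 + 4} + 0\right) n 37 \left(-37\right) = \left(\sqrt{4 + 4} + 0\right) 5 \cdot 37 \left(-37\right) = \left(\sqrt{8} + 0\right) 5 \cdot 37 \left(-37\right) = \left(2 \sqrt{2} + 0\right) 5 \cdot 37 \left(-37\right) = 2 \sqrt{2} \cdot 5 \cdot 37 \left(-37\right) = 10 \sqrt{2} \cdot 37 \left(-37\right) = 370 \sqrt{2} \left(-37\right) = - 13690 \sqrt{2}$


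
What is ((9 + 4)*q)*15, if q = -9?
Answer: -1755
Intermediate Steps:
((9 + 4)*q)*15 = ((9 + 4)*(-9))*15 = (13*(-9))*15 = -117*15 = -1755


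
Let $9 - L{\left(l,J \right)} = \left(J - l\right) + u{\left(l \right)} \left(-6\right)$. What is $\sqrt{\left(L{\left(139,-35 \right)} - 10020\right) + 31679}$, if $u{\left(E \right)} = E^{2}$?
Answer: $2 \sqrt{34442} \approx 371.17$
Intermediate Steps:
$L{\left(l,J \right)} = 9 + l - J + 6 l^{2}$ ($L{\left(l,J \right)} = 9 - \left(\left(J - l\right) + l^{2} \left(-6\right)\right) = 9 - \left(\left(J - l\right) - 6 l^{2}\right) = 9 - \left(J - l - 6 l^{2}\right) = 9 + \left(l - J + 6 l^{2}\right) = 9 + l - J + 6 l^{2}$)
$\sqrt{\left(L{\left(139,-35 \right)} - 10020\right) + 31679} = \sqrt{\left(\left(9 + 139 - -35 + 6 \cdot 139^{2}\right) - 10020\right) + 31679} = \sqrt{\left(\left(9 + 139 + 35 + 6 \cdot 19321\right) - 10020\right) + 31679} = \sqrt{\left(\left(9 + 139 + 35 + 115926\right) - 10020\right) + 31679} = \sqrt{\left(116109 - 10020\right) + 31679} = \sqrt{106089 + 31679} = \sqrt{137768} = 2 \sqrt{34442}$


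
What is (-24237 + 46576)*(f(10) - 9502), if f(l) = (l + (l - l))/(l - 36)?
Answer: -2759559009/13 ≈ -2.1227e+8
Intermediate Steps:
f(l) = l/(-36 + l) (f(l) = (l + 0)/(-36 + l) = l/(-36 + l))
(-24237 + 46576)*(f(10) - 9502) = (-24237 + 46576)*(10/(-36 + 10) - 9502) = 22339*(10/(-26) - 9502) = 22339*(10*(-1/26) - 9502) = 22339*(-5/13 - 9502) = 22339*(-123531/13) = -2759559009/13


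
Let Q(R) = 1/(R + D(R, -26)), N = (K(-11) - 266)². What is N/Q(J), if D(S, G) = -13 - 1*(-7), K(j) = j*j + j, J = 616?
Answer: 14844960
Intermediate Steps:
K(j) = j + j² (K(j) = j² + j = j + j²)
D(S, G) = -6 (D(S, G) = -13 + 7 = -6)
N = 24336 (N = (-11*(1 - 11) - 266)² = (-11*(-10) - 266)² = (110 - 266)² = (-156)² = 24336)
Q(R) = 1/(-6 + R) (Q(R) = 1/(R - 6) = 1/(-6 + R))
N/Q(J) = 24336/(1/(-6 + 616)) = 24336/(1/610) = 24336*610 = 14844960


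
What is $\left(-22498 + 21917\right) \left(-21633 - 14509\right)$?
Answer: $20998502$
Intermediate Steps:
$\left(-22498 + 21917\right) \left(-21633 - 14509\right) = \left(-581\right) \left(-36142\right) = 20998502$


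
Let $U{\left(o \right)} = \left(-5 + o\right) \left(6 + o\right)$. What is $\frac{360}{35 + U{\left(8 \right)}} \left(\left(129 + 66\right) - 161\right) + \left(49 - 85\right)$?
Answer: $\frac{9468}{77} \approx 122.96$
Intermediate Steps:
$\frac{360}{35 + U{\left(8 \right)}} \left(\left(129 + 66\right) - 161\right) + \left(49 - 85\right) = \frac{360}{35 + \left(-30 + 8 + 8^{2}\right)} \left(\left(129 + 66\right) - 161\right) + \left(49 - 85\right) = \frac{360}{35 + \left(-30 + 8 + 64\right)} \left(195 - 161\right) + \left(49 - 85\right) = \frac{360}{35 + 42} \cdot 34 - 36 = \frac{360}{77} \cdot 34 - 36 = \frac{12240}{77} - 36 = \frac{9468}{77}$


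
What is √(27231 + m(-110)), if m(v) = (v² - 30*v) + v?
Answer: √42521 ≈ 206.21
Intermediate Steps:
m(v) = v² - 29*v
√(27231 + m(-110)) = √(27231 - 110*(-29 - 110)) = √(27231 - 110*(-139)) = √(27231 + 15290) = √42521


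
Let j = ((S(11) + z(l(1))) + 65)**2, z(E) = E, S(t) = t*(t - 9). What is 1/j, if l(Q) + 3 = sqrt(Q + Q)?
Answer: (84 + sqrt(2))**(-2) ≈ 0.00013707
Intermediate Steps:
S(t) = t*(-9 + t)
l(Q) = -3 + sqrt(2)*sqrt(Q) (l(Q) = -3 + sqrt(Q + Q) = -3 + sqrt(2*Q) = -3 + sqrt(2)*sqrt(Q))
j = (84 + sqrt(2))**2 (j = ((11*(-9 + 11) + (-3 + sqrt(2)*sqrt(1))) + 65)**2 = ((11*2 + (-3 + sqrt(2)*1)) + 65)**2 = ((22 + (-3 + sqrt(2))) + 65)**2 = ((19 + sqrt(2)) + 65)**2 = (84 + sqrt(2))**2 ≈ 7295.6)
1/j = 1/((84 + sqrt(2))**2) = (84 + sqrt(2))**(-2)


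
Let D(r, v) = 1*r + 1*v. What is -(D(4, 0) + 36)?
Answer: -40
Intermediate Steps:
D(r, v) = r + v
-(D(4, 0) + 36) = -((4 + 0) + 36) = -(4 + 36) = -1*40 = -40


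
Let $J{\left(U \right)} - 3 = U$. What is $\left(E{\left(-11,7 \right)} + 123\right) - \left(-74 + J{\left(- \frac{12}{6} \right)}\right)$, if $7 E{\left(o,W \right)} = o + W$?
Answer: $\frac{1368}{7} \approx 195.43$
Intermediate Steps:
$J{\left(U \right)} = 3 + U$
$E{\left(o,W \right)} = \frac{W}{7} + \frac{o}{7}$ ($E{\left(o,W \right)} = \frac{o + W}{7} = \frac{W + o}{7} = \frac{W}{7} + \frac{o}{7}$)
$\left(E{\left(-11,7 \right)} + 123\right) - \left(-74 + J{\left(- \frac{12}{6} \right)}\right) = \left(\left(\frac{1}{7} \cdot 7 + \frac{1}{7} \left(-11\right)\right) + 123\right) + \left(74 - \left(3 - \frac{12}{6}\right)\right) = \left(\left(1 - \frac{11}{7}\right) + 123\right) + \left(74 - \left(3 - 2\right)\right) = \left(- \frac{4}{7} + 123\right) + \left(74 - \left(3 - 2\right)\right) = \frac{857}{7} + \left(74 - 1\right) = \frac{857}{7} + 73 = \frac{1368}{7}$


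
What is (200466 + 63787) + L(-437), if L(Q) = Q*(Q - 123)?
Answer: 508973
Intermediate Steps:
L(Q) = Q*(-123 + Q)
(200466 + 63787) + L(-437) = (200466 + 63787) - 437*(-123 - 437) = 264253 - 437*(-560) = 264253 + 244720 = 508973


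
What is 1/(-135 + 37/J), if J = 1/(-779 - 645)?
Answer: -1/52823 ≈ -1.8931e-5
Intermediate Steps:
J = -1/1424 (J = 1/(-1424) = -1/1424 ≈ -0.00070225)
1/(-135 + 37/J) = 1/(-135 + 37/(-1/1424)) = 1/(-135 + 37*(-1424)) = 1/(-135 - 52688) = 1/(-52823) = -1/52823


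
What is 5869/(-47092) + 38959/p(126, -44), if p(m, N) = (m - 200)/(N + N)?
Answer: 80724700879/1742404 ≈ 46330.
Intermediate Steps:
p(m, N) = (-200 + m)/(2*N) (p(m, N) = (-200 + m)/((2*N)) = (-200 + m)*(1/(2*N)) = (-200 + m)/(2*N))
5869/(-47092) + 38959/p(126, -44) = 5869/(-47092) + 38959/(((½)*(-200 + 126)/(-44))) = 5869*(-1/47092) + 38959/(((½)*(-1/44)*(-74))) = -5869/47092 + 38959/(37/44) = -5869/47092 + 38959*(44/37) = -5869/47092 + 1714196/37 = 80724700879/1742404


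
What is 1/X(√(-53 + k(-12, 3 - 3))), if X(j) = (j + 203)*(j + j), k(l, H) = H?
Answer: -√53/(-21518*I + 106*√53) ≈ -1.2118e-5 - 0.00033789*I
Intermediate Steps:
X(j) = 2*j*(203 + j) (X(j) = (203 + j)*(2*j) = 2*j*(203 + j))
1/X(√(-53 + k(-12, 3 - 3))) = 1/(2*√(-53 + (3 - 3))*(203 + √(-53 + (3 - 3)))) = 1/(2*√(-53 + 0)*(203 + √(-53 + 0))) = 1/(2*√(-53)*(203 + √(-53))) = 1/(2*(I*√53)*(203 + I*√53)) = 1/(2*I*√53*(203 + I*√53)) = -I*√53/(106*(203 + I*√53))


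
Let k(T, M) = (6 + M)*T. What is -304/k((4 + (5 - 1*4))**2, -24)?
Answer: 152/225 ≈ 0.67556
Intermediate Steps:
k(T, M) = T*(6 + M)
-304/k((4 + (5 - 1*4))**2, -24) = -304*1/((4 + (5 - 1*4))**2*(6 - 24)) = -304*(-1/(18*(4 + (5 - 4))**2)) = -304*(-1/(18*(4 + 1)**2)) = -304/(5**2*(-18)) = -304/(25*(-18)) = -304/(-450) = -304*(-1/450) = 152/225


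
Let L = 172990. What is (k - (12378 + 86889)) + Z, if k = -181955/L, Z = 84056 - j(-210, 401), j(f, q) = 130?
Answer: -530804309/34598 ≈ -15342.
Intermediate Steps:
Z = 83926 (Z = 84056 - 1*130 = 84056 - 130 = 83926)
k = -36391/34598 (k = -181955/172990 = -181955*1/172990 = -36391/34598 ≈ -1.0518)
(k - (12378 + 86889)) + Z = (-36391/34598 - (12378 + 86889)) + 83926 = (-36391/34598 - 1*99267) + 83926 = (-36391/34598 - 99267) + 83926 = -3434476057/34598 + 83926 = -530804309/34598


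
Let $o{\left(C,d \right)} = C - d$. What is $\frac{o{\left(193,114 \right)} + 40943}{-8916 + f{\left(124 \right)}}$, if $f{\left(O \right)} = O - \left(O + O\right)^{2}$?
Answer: $- \frac{6837}{11716} \approx -0.58356$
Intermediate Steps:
$f{\left(O \right)} = O - 4 O^{2}$ ($f{\left(O \right)} = O - \left(2 O\right)^{2} = O - 4 O^{2}$)
$\frac{o{\left(193,114 \right)} + 40943}{-8916 + f{\left(124 \right)}} = \frac{\left(193 - 114\right) + 40943}{-8916 + 124 \left(1 - 496\right)} = \frac{79 + 40943}{-8916 + 124 \left(-495\right)} = \frac{41022}{-8916 - 61380} = \frac{41022}{-70296} = 41022 \left(- \frac{1}{70296}\right) = - \frac{6837}{11716}$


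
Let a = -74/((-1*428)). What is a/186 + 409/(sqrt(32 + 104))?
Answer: 37/39804 + 409*sqrt(34)/68 ≈ 35.072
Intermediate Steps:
a = 37/214 (a = -74/(-428) = -74*(-1/428) = 37/214 ≈ 0.17290)
a/186 + 409/(sqrt(32 + 104)) = (37/214)/186 + 409/(sqrt(32 + 104)) = (37/214)*(1/186) + 409/(sqrt(136)) = 37/39804 + 409/((2*sqrt(34))) = 37/39804 + 409*(sqrt(34)/68) = 37/39804 + 409*sqrt(34)/68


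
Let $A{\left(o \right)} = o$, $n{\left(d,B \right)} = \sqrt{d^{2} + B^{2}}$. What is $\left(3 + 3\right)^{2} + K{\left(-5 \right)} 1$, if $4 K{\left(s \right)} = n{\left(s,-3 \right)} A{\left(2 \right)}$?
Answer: $36 + \frac{\sqrt{34}}{2} \approx 38.915$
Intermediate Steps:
$n{\left(d,B \right)} = \sqrt{B^{2} + d^{2}}$
$K{\left(s \right)} = \frac{\sqrt{9 + s^{2}}}{2}$ ($K{\left(s \right)} = \frac{\sqrt{\left(-3\right)^{2} + s^{2}} \cdot 2}{4} = \frac{\sqrt{9 + s^{2}} \cdot 2}{4} = \frac{2 \sqrt{9 + s^{2}}}{4} = \frac{\sqrt{9 + s^{2}}}{2}$)
$\left(3 + 3\right)^{2} + K{\left(-5 \right)} 1 = \left(3 + 3\right)^{2} + \frac{\sqrt{9 + \left(-5\right)^{2}}}{2} \cdot 1 = 6^{2} + \frac{\sqrt{9 + 25}}{2} \cdot 1 = 36 + \frac{\sqrt{34}}{2} \cdot 1 = 36 + \frac{\sqrt{34}}{2}$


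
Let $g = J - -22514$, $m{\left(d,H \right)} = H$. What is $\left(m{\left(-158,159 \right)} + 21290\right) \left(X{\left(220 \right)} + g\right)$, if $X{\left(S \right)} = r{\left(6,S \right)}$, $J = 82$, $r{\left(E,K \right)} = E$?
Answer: $484790298$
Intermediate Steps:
$X{\left(S \right)} = 6$
$g = 22596$ ($g = 82 - -22514 = 82 + 22514 = 22596$)
$\left(m{\left(-158,159 \right)} + 21290\right) \left(X{\left(220 \right)} + g\right) = \left(159 + 21290\right) \left(6 + 22596\right) = 21449 \cdot 22602 = 484790298$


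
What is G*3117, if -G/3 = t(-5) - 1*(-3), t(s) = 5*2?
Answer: -121563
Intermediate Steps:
t(s) = 10
G = -39 (G = -3*(10 - 1*(-3)) = -3*(10 + 3) = -3*13 = -39)
G*3117 = -39*3117 = -121563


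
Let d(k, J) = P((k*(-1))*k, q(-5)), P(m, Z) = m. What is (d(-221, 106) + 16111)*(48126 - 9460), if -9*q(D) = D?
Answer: -1265538180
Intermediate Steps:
q(D) = -D/9
d(k, J) = -k² (d(k, J) = (k*(-1))*k = (-k)*k = -k²)
(d(-221, 106) + 16111)*(48126 - 9460) = (-1*(-221)² + 16111)*(48126 - 9460) = (-1*48841 + 16111)*38666 = (-48841 + 16111)*38666 = -32730*38666 = -1265538180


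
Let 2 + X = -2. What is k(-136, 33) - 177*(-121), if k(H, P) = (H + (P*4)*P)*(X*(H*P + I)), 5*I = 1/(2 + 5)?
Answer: 530448623/7 ≈ 7.5778e+7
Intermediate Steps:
X = -4 (X = -2 - 2 = -4)
I = 1/35 (I = 1/(5*(2 + 5)) = (1/5)/7 = (1/5)*(1/7) = 1/35 ≈ 0.028571)
k(H, P) = (-4/35 - 4*H*P)*(H + 4*P**2) (k(H, P) = (H + (P*4)*P)*(-4*(H*P + 1/35)) = (H + (4*P)*P)*(-4*(1/35 + H*P)) = (H + 4*P**2)*(-4/35 - 4*H*P) = (-4/35 - 4*H*P)*(H + 4*P**2))
k(-136, 33) - 177*(-121) = (-16/35*33**2 - 4/35*(-136) - 16*(-136)*33**3 - 4*33*(-136)**2) - 177*(-121) = (-16/35*1089 + 544/35 - 16*(-136)*35937 - 4*33*18496) + 21417 = (-17424/35 + 544/35 + 78198912 - 2441472) + 21417 = 530298704/7 + 21417 = 530448623/7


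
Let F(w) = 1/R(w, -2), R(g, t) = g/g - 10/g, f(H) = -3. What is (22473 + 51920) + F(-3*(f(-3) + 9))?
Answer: 1041511/14 ≈ 74394.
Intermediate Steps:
R(g, t) = 1 - 10/g
F(w) = w/(-10 + w) (F(w) = 1/((-10 + w)/w) = w/(-10 + w))
(22473 + 51920) + F(-3*(f(-3) + 9)) = (22473 + 51920) + (-3*(-3 + 9))/(-10 - 3*(-3 + 9)) = 74393 + (-3*6)/(-10 - 3*6) = 74393 - 18/(-10 - 18) = 74393 - 18/(-28) = 74393 - 18*(-1/28) = 74393 + 9/14 = 1041511/14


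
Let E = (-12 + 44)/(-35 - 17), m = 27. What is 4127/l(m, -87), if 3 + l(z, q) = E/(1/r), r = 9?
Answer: -53651/111 ≈ -483.34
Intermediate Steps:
E = -8/13 (E = 32/(-52) = 32*(-1/52) = -8/13 ≈ -0.61539)
l(z, q) = -111/13 (l(z, q) = -3 - 8/(13*(1/9)) = -3 - 8/(13*1/9) = -3 - 8/13*9 = -3 - 72/13 = -111/13)
4127/l(m, -87) = 4127/(-111/13) = 4127*(-13/111) = -53651/111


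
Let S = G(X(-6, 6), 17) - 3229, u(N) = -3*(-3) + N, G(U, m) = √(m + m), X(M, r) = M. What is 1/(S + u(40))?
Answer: -1590/5056183 - √34/10112366 ≈ -0.00031504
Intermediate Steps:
G(U, m) = √2*√m (G(U, m) = √(2*m) = √2*√m)
u(N) = 9 + N
S = -3229 + √34 (S = √2*√17 - 3229 = √34 - 3229 = -3229 + √34 ≈ -3223.2)
1/(S + u(40)) = 1/((-3229 + √34) + (9 + 40)) = 1/((-3229 + √34) + 49) = 1/(-3180 + √34)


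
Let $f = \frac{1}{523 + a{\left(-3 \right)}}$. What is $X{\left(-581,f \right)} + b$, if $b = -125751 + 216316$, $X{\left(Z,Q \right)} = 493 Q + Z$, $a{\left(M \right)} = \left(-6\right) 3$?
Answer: $\frac{45442413}{505} \approx 89985.0$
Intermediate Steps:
$a{\left(M \right)} = -18$
$f = \frac{1}{505}$ ($f = \frac{1}{523 - 18} = \frac{1}{505} \approx 0.0019802$)
$X{\left(Z,Q \right)} = Z + 493 Q$
$b = 90565$
$X{\left(-581,f \right)} + b = \left(-581 + 493 \cdot \frac{1}{505}\right) + 90565 = \left(-581 + \frac{493}{505}\right) + 90565 = - \frac{292912}{505} + 90565 = \frac{45442413}{505}$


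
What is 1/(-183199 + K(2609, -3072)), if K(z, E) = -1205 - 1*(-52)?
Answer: -1/184352 ≈ -5.4244e-6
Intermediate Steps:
K(z, E) = -1153 (K(z, E) = -1205 + 52 = -1153)
1/(-183199 + K(2609, -3072)) = 1/(-183199 - 1153) = 1/(-184352) = -1/184352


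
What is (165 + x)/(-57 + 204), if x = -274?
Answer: -109/147 ≈ -0.74150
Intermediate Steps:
(165 + x)/(-57 + 204) = (165 - 274)/(-57 + 204) = -109/147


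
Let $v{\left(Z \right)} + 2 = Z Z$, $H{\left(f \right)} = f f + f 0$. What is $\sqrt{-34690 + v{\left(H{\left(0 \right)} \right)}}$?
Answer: $14 i \sqrt{177} \approx 186.26 i$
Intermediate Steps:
$H{\left(f \right)} = f^{2}$ ($H{\left(f \right)} = f^{2} + 0 = f^{2}$)
$v{\left(Z \right)} = -2 + Z^{2}$ ($v{\left(Z \right)} = -2 + Z Z = -2 + Z^{2}$)
$\sqrt{-34690 + v{\left(H{\left(0 \right)} \right)}} = \sqrt{-34690 - \left(2 - \left(0^{2}\right)^{2}\right)} = \sqrt{-34690 - \left(2 - 0^{2}\right)} = \sqrt{-34690 + \left(-2 + 0\right)} = \sqrt{-34690 - 2} = \sqrt{-34692} = 14 i \sqrt{177}$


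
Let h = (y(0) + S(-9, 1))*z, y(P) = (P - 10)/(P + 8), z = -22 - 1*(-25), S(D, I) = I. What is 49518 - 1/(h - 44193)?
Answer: 8753544454/176775 ≈ 49518.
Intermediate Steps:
z = 3 (z = -22 + 25 = 3)
y(P) = (-10 + P)/(8 + P)
h = -¾ (h = ((-10 + 0)/(8 + 0) + 1)*3 = (-10/8 + 1)*3 = ((⅛)*(-10) + 1)*3 = (-5/4 + 1)*3 = -¼*3 = -¾ ≈ -0.75000)
49518 - 1/(h - 44193) = 49518 - 1/(-¾ - 44193) = 49518 - 1/(-176775/4) = 49518 - 1*(-4/176775) = 49518 + 4/176775 = 8753544454/176775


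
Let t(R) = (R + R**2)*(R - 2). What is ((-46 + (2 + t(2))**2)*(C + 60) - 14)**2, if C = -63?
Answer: 12544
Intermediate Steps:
t(R) = (-2 + R)*(R + R**2) (t(R) = (R + R**2)*(-2 + R) = (-2 + R)*(R + R**2))
((-46 + (2 + t(2))**2)*(C + 60) - 14)**2 = ((-46 + (2 + 2*(-2 + 2**2 - 1*2))**2)*(-63 + 60) - 14)**2 = ((-46 + (2 + 2*(-2 + 4 - 2))**2)*(-3) - 14)**2 = ((-46 + (2 + 2*0)**2)*(-3) - 14)**2 = ((-46 + (2 + 0)**2)*(-3) - 14)**2 = ((-46 + 2**2)*(-3) - 14)**2 = ((-46 + 4)*(-3) - 14)**2 = (-42*(-3) - 14)**2 = (126 - 14)**2 = 112**2 = 12544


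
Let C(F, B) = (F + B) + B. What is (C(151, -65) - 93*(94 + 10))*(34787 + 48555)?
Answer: -804333642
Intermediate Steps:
C(F, B) = F + 2*B (C(F, B) = (B + F) + B = F + 2*B)
(C(151, -65) - 93*(94 + 10))*(34787 + 48555) = ((151 + 2*(-65)) - 93*(94 + 10))*(34787 + 48555) = ((151 - 130) - 93*104)*83342 = (21 - 9672)*83342 = -9651*83342 = -804333642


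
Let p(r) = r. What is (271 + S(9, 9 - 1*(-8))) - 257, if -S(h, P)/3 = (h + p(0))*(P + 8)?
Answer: -661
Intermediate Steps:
S(h, P) = -3*h*(8 + P) (S(h, P) = -3*(h + 0)*(P + 8) = -3*h*(8 + P))
(271 + S(9, 9 - 1*(-8))) - 257 = (271 + 3*9*(-8 - (9 - 1*(-8)))) - 257 = (271 + 3*9*(-8 - (9 + 8))) - 257 = (271 + 3*9*(-8 - 1*17)) - 257 = (271 + 3*9*(-8 - 17)) - 257 = (271 + 3*9*(-25)) - 257 = (271 - 675) - 257 = -404 - 257 = -661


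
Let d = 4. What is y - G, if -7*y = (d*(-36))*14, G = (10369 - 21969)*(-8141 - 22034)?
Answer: -350029712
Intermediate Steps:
G = 350030000 (G = -11600*(-30175) = 350030000)
y = 288 (y = -4*(-36)*14/7 = -(-144)*14/7 = -⅐*(-2016) = 288)
y - G = 288 - 1*350030000 = 288 - 350030000 = -350029712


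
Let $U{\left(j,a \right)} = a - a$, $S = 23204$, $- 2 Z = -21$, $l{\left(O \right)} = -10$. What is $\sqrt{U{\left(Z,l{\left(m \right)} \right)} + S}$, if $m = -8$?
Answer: $2 \sqrt{5801} \approx 152.33$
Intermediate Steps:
$Z = \frac{21}{2}$ ($Z = \left(- \frac{1}{2}\right) \left(-21\right) = \frac{21}{2} \approx 10.5$)
$U{\left(j,a \right)} = 0$
$\sqrt{U{\left(Z,l{\left(m \right)} \right)} + S} = \sqrt{0 + 23204} = \sqrt{23204} = 2 \sqrt{5801}$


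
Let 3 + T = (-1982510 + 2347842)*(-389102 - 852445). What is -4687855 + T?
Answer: -453581536462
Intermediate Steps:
T = -453576848607 (T = -3 + (-1982510 + 2347842)*(-389102 - 852445) = -3 + 365332*(-1241547) = -3 - 453576848604 = -453576848607)
-4687855 + T = -4687855 - 453576848607 = -453581536462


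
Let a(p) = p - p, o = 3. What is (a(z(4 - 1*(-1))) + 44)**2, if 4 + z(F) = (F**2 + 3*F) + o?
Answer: 1936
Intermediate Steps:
z(F) = -1 + F**2 + 3*F (z(F) = -4 + ((F**2 + 3*F) + 3) = -4 + (3 + F**2 + 3*F) = -1 + F**2 + 3*F)
a(p) = 0
(a(z(4 - 1*(-1))) + 44)**2 = (0 + 44)**2 = 44**2 = 1936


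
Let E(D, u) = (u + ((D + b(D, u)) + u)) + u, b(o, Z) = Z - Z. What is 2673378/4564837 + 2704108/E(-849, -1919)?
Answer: -6163075957664/15077656611 ≈ -408.76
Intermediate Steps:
b(o, Z) = 0
E(D, u) = D + 3*u (E(D, u) = (u + ((D + 0) + u)) + u = (u + (D + u)) + u = (D + 2*u) + u = D + 3*u)
2673378/4564837 + 2704108/E(-849, -1919) = 2673378/4564837 + 2704108/(-849 + 3*(-1919)) = 2673378*(1/4564837) + 2704108/(-849 - 5757) = 2673378/4564837 + 2704108/(-6606) = 2673378/4564837 + 2704108*(-1/6606) = 2673378/4564837 - 1352054/3303 = -6163075957664/15077656611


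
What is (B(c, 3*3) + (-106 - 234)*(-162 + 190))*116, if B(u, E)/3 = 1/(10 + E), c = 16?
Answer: -20981732/19 ≈ -1.1043e+6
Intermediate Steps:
B(u, E) = 3/(10 + E)
(B(c, 3*3) + (-106 - 234)*(-162 + 190))*116 = (3/(10 + 3*3) + (-106 - 234)*(-162 + 190))*116 = (3/(10 + 9) - 340*28)*116 = (3/19 - 9520)*116 = -180877/19*116 = -20981732/19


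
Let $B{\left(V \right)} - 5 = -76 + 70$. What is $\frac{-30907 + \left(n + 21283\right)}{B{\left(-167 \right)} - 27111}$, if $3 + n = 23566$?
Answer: $- \frac{13939}{27112} \approx -0.51413$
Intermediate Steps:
$B{\left(V \right)} = -1$ ($B{\left(V \right)} = 5 + \left(-76 + 70\right) = 5 - 6 = -1$)
$n = 23563$ ($n = -3 + 23566 = 23563$)
$\frac{-30907 + \left(n + 21283\right)}{B{\left(-167 \right)} - 27111} = \frac{-30907 + \left(23563 + 21283\right)}{-1 - 27111} = \frac{-30907 + 44846}{-27112} = 13939 \left(- \frac{1}{27112}\right) = - \frac{13939}{27112}$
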